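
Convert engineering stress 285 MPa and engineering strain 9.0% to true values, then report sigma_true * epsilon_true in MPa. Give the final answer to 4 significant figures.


sigma_true = sigma_eng * (1 + epsilon_eng)
sigma_true = 285 * (1 + 0.09) = 310.65 MPa
epsilon_true = ln(1 + epsilon_eng)
epsilon_true = ln(1 + 0.09) = 0.0861777
sigma_true * epsilon_true = 310.65 * 0.0861777 = 26.77 MPa


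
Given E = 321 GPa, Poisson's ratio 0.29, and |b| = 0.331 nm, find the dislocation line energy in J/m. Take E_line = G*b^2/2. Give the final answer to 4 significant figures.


Step 1: G = E / (2*(1+nu))
G = 321 / (2*(1+0.29)) = 124.419 GPa = 1.24419e+11 Pa
Step 2: E_line = G*b^2/2
b = 0.331 nm = 3.31e-10 m
E_line = 0.5 * 1.24419e+11 * (3.31e-10)^2 = 6.816e-09 J/m


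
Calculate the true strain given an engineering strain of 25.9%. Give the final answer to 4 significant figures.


epsilon_true = ln(1 + epsilon_eng)
epsilon_true = ln(1 + 0.259)
epsilon_true = 0.2303


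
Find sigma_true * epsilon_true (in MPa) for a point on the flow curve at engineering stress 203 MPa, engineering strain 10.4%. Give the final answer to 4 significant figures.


sigma_true = sigma_eng * (1 + epsilon_eng)
sigma_true = 203 * (1 + 0.104) = 224.112 MPa
epsilon_true = ln(1 + epsilon_eng)
epsilon_true = ln(1 + 0.104) = 0.0989399
sigma_true * epsilon_true = 224.112 * 0.0989399 = 22.17 MPa


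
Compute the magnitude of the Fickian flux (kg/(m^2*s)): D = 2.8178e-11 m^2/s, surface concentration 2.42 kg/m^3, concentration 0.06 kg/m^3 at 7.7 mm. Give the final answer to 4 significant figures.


J = -D * (dC/dx) = D * (C1 - C2) / dx
J = 2.8178e-11 * (2.42 - 0.06) / 7.7e-03
J = 8.636e-09 kg/(m^2*s)


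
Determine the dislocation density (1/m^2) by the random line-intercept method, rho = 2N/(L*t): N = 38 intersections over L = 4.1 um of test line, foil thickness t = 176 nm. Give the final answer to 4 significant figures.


rho = 2N / (L * t)
L = 4.1 um = 4.1e-06 m, t = 176 nm = 1.76e-07 m
rho = 2 * 38 / (4.1e-06 * 1.76e-07)
rho = 1.053e+14 1/m^2


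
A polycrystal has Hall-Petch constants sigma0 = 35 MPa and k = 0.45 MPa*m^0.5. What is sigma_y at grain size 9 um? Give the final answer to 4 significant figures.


sigma_y = sigma0 + k / sqrt(d)
d = 9 um = 9e-06 m
sigma_y = 35 + 0.45 / sqrt(9e-06)
sigma_y = 185 MPa


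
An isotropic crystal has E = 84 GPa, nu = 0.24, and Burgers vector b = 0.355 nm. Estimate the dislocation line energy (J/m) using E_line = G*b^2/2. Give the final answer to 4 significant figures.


Step 1: G = E / (2*(1+nu))
G = 84 / (2*(1+0.24)) = 33.871 GPa = 3.3871e+10 Pa
Step 2: E_line = G*b^2/2
b = 0.355 nm = 3.55e-10 m
E_line = 0.5 * 3.3871e+10 * (3.55e-10)^2 = 2.134e-09 J/m


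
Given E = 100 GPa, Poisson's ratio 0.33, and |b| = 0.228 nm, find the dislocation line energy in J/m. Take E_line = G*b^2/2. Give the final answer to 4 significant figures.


Step 1: G = E / (2*(1+nu))
G = 100 / (2*(1+0.33)) = 37.594 GPa = 3.7594e+10 Pa
Step 2: E_line = G*b^2/2
b = 0.228 nm = 2.28e-10 m
E_line = 0.5 * 3.7594e+10 * (2.28e-10)^2 = 9.771e-10 J/m


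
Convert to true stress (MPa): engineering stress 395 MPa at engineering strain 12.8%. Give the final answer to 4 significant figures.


sigma_true = sigma_eng * (1 + epsilon_eng)
sigma_true = 395 * (1 + 0.128)
sigma_true = 445.6 MPa


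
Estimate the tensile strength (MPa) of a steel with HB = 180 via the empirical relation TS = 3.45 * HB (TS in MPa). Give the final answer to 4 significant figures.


TS (MPa) = 3.45 * HB
TS = 3.45 * 180
TS = 621 MPa


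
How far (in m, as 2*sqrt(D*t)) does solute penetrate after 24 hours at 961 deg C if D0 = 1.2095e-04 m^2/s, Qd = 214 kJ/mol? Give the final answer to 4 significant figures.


Step 1: D = D0 * exp(-Qd/(R*T))
T = 1234.15 K
D = 1.2095e-04 * exp(-214e3 / (8.314 * 1234.15)) = 1.05891e-13 m^2/s
Step 2: L = 2*sqrt(D*t)
t = 24 h = 86400 s
L = 2*sqrt(1.05891e-13 * 86400) = 1.913e-04 m


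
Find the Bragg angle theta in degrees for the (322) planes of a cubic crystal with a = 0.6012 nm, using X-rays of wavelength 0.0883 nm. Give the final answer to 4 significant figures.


d = a / sqrt(h^2+k^2+l^2)
d = 0.6012 / sqrt(17) = 0.145812 nm
lambda = 2*d*sin(theta)  =>  sin(theta) = lambda / (2*d)
sin(theta) = 0.0883 / (2 * 0.145812) = 0.302786
theta = 17.63 deg


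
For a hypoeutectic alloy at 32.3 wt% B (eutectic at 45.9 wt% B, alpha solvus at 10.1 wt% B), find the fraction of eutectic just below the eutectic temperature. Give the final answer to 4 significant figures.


f_primary = (C_e - C0) / (C_e - C_alpha_max)
f_primary = (45.9 - 32.3) / (45.9 - 10.1)
f_primary = 0.379888
f_eutectic = 1 - 0.379888 = 0.6201


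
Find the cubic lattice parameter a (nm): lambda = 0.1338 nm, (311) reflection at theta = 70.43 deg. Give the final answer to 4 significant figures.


d = lambda / (2*sin(theta))
d = 0.1338 / (2*sin(70.43 deg))
d = 0.0710015 nm
a = d * sqrt(h^2+k^2+l^2) = 0.0710015 * sqrt(11)
a = 0.2355 nm


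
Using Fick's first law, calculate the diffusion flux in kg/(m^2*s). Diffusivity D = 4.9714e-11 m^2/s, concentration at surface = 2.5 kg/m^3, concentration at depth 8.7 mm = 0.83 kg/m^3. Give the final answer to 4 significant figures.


J = -D * (dC/dx) = D * (C1 - C2) / dx
J = 4.9714e-11 * (2.5 - 0.83) / 8.7e-03
J = 9.543e-09 kg/(m^2*s)


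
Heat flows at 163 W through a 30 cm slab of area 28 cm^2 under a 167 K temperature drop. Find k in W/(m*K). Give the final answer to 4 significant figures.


k = Q*L / (A*dT)
L = 0.3 m, A = 2.8e-03 m^2
k = 163 * 0.3 / (2.8e-03 * 167)
k = 104.6 W/(m*K)


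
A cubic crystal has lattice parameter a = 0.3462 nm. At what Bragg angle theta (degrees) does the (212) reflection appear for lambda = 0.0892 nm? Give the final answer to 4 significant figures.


d = a / sqrt(h^2+k^2+l^2)
d = 0.3462 / sqrt(9) = 0.1154 nm
lambda = 2*d*sin(theta)  =>  sin(theta) = lambda / (2*d)
sin(theta) = 0.0892 / (2 * 0.1154) = 0.386482
theta = 22.74 deg


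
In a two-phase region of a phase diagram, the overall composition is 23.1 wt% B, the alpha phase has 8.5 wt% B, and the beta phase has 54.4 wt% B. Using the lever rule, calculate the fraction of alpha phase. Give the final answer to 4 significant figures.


f_alpha = (C_beta - C0) / (C_beta - C_alpha)
f_alpha = (54.4 - 23.1) / (54.4 - 8.5)
f_alpha = 0.6819


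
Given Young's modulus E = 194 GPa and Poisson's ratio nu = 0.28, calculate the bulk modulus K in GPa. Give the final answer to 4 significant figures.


K = E / (3*(1-2*nu))
K = 194 / (3*(1-2*0.28))
K = 147 GPa


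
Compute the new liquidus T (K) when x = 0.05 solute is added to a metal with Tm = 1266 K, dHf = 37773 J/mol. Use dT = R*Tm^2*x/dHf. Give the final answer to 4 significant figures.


dT = R*Tm^2*x / dHf
dT = 8.314 * 1266^2 * 0.05 / 37773
dT = 17.6387 K
T_new = 1266 - 17.6387 = 1248 K


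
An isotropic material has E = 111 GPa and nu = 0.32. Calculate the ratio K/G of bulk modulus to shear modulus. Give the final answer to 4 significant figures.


G = E / (2*(1+nu))
G = 111 / (2*(1+0.32)) = 42.0455 GPa
K = E / (3*(1-2*nu))
K = 111 / (3*(1-2*0.32)) = 102.778 GPa
K/G = 102.778 / 42.0455 = 2.444


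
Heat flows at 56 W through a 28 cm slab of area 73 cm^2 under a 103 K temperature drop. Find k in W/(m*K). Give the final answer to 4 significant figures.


k = Q*L / (A*dT)
L = 0.28 m, A = 7.3e-03 m^2
k = 56 * 0.28 / (7.3e-03 * 103)
k = 20.85 W/(m*K)


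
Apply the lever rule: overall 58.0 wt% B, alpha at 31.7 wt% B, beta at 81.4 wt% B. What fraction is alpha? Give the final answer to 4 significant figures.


f_alpha = (C_beta - C0) / (C_beta - C_alpha)
f_alpha = (81.4 - 58.0) / (81.4 - 31.7)
f_alpha = 0.4708


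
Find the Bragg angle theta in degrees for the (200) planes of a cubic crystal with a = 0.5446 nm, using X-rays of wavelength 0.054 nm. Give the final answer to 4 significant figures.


d = a / sqrt(h^2+k^2+l^2)
d = 0.5446 / sqrt(4) = 0.2723 nm
lambda = 2*d*sin(theta)  =>  sin(theta) = lambda / (2*d)
sin(theta) = 0.054 / (2 * 0.2723) = 0.0991553
theta = 5.691 deg


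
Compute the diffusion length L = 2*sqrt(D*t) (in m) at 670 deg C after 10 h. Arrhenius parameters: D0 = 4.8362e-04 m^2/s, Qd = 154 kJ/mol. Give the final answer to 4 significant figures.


Step 1: D = D0 * exp(-Qd/(R*T))
T = 943.15 K
D = 4.8362e-04 * exp(-154e3 / (8.314 * 943.15)) = 1.42951e-12 m^2/s
Step 2: L = 2*sqrt(D*t)
t = 10 h = 36000 s
L = 2*sqrt(1.42951e-12 * 36000) = 4.537e-04 m


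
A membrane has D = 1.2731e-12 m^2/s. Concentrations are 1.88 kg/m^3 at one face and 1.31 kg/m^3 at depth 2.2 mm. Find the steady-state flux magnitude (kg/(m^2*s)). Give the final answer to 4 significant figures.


J = -D * (dC/dx) = D * (C1 - C2) / dx
J = 1.2731e-12 * (1.88 - 1.31) / 2.2e-03
J = 3.298e-10 kg/(m^2*s)


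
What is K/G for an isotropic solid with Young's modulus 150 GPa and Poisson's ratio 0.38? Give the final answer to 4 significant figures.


G = E / (2*(1+nu))
G = 150 / (2*(1+0.38)) = 54.3478 GPa
K = E / (3*(1-2*nu))
K = 150 / (3*(1-2*0.38)) = 208.333 GPa
K/G = 208.333 / 54.3478 = 3.833


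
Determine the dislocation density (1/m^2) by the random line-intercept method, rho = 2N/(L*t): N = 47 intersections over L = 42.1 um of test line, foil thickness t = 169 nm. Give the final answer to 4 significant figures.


rho = 2N / (L * t)
L = 42.1 um = 4.21e-05 m, t = 169 nm = 1.69e-07 m
rho = 2 * 47 / (4.21e-05 * 1.69e-07)
rho = 1.321e+13 1/m^2


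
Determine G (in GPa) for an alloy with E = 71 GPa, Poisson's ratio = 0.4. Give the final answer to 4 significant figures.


G = E / (2*(1+nu))
G = 71 / (2*(1+0.4))
G = 25.36 GPa


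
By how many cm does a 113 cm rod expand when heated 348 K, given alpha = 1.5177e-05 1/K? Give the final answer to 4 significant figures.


dL = L0 * alpha * dT
dL = 113 * 1.5177e-05 * 348
dL = 0.5968 cm


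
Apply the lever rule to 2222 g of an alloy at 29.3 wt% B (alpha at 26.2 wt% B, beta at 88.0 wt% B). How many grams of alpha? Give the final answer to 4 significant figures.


f_alpha = (C_beta - C0) / (C_beta - C_alpha)
f_alpha = (88.0 - 29.3) / (88.0 - 26.2) = 0.949838
m_alpha = f_alpha * m_total = 0.949838 * 2222 = 2111 g


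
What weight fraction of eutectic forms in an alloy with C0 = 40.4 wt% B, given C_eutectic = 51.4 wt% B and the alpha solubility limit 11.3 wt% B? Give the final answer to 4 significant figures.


f_primary = (C_e - C0) / (C_e - C_alpha_max)
f_primary = (51.4 - 40.4) / (51.4 - 11.3)
f_primary = 0.274314
f_eutectic = 1 - 0.274314 = 0.7257


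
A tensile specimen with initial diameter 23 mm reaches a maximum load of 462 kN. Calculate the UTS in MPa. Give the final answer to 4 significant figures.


A0 = pi*(d/2)^2 = pi*(23/2)^2 = 415.476 mm^2
UTS = F_max / A0 = 462*1000 / 415.476
UTS = 1112 MPa


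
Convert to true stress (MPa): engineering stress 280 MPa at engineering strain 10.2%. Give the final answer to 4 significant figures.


sigma_true = sigma_eng * (1 + epsilon_eng)
sigma_true = 280 * (1 + 0.102)
sigma_true = 308.6 MPa


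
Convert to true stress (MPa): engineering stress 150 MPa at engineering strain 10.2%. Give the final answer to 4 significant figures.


sigma_true = sigma_eng * (1 + epsilon_eng)
sigma_true = 150 * (1 + 0.102)
sigma_true = 165.3 MPa


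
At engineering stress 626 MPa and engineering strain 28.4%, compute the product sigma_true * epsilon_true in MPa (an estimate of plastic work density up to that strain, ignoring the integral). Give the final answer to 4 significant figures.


sigma_true = sigma_eng * (1 + epsilon_eng)
sigma_true = 626 * (1 + 0.284) = 803.784 MPa
epsilon_true = ln(1 + epsilon_eng)
epsilon_true = ln(1 + 0.284) = 0.24998
sigma_true * epsilon_true = 803.784 * 0.24998 = 200.9 MPa


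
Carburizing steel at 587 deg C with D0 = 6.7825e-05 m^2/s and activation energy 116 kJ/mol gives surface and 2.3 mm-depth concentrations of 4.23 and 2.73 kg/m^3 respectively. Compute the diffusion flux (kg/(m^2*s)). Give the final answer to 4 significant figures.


Step 1: D = D0 * exp(-Qd/(R*T))
T = 587 + 273.15 = 860.15 K
D = 6.7825e-05 * exp(-116e3 / (8.314 * 860.15)) = 6.12014e-12 m^2/s
Step 2: J = D * (C1 - C2) / dx
J = 6.12014e-12 * (4.23 - 2.73) / 2.3e-03
J = 3.991e-09 kg/(m^2*s)


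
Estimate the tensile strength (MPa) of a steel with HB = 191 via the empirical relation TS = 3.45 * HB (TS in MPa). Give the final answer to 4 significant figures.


TS (MPa) = 3.45 * HB
TS = 3.45 * 191
TS = 659 MPa


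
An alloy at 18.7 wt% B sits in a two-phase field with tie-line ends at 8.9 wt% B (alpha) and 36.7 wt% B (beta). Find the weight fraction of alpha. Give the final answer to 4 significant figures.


f_alpha = (C_beta - C0) / (C_beta - C_alpha)
f_alpha = (36.7 - 18.7) / (36.7 - 8.9)
f_alpha = 0.6475


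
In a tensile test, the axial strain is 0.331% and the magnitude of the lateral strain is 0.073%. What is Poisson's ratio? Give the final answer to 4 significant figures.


nu = -epsilon_lat / epsilon_axial
Lateral strain is contraction (negative), so using magnitudes:
nu = 0.073 / 0.331
nu = 0.2205


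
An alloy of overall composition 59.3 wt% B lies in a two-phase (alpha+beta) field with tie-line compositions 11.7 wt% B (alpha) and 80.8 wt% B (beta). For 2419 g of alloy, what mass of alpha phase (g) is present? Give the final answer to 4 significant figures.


f_alpha = (C_beta - C0) / (C_beta - C_alpha)
f_alpha = (80.8 - 59.3) / (80.8 - 11.7) = 0.311143
m_alpha = f_alpha * m_total = 0.311143 * 2419 = 752.7 g


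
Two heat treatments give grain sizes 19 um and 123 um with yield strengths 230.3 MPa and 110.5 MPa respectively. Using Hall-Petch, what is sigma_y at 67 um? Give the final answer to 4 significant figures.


sigma_y = sigma0 + k / sqrt(d)
1/sqrt(d1) = 1/sqrt(1.9e-05) = 229.416;  1/sqrt(d2) = 90.167
k = (sigma1 - sigma2) / (1/sqrt(d1) - 1/sqrt(d2)) = (230.3 - 110.5) / (229.416 - 90.167) = 0.860331 MPa*m^0.5
sigma0 = sigma1 - k/sqrt(d1) = 230.3 - 0.860331*229.416 = 32.9266 MPa
sigma_y(d3) = 32.9266 + 0.860331 / sqrt(6.7e-05) = 138 MPa


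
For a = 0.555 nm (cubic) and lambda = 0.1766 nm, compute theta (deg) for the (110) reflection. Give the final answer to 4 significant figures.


d = a / sqrt(h^2+k^2+l^2)
d = 0.555 / sqrt(2) = 0.392444 nm
lambda = 2*d*sin(theta)  =>  sin(theta) = lambda / (2*d)
sin(theta) = 0.1766 / (2 * 0.392444) = 0.225
theta = 13 deg


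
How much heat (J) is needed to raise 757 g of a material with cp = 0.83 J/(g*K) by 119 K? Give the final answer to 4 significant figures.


Q = m * cp * dT
Q = 757 * 0.83 * 119
Q = 74770 J


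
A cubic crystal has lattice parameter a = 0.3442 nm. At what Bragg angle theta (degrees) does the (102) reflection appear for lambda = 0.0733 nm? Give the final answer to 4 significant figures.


d = a / sqrt(h^2+k^2+l^2)
d = 0.3442 / sqrt(5) = 0.153931 nm
lambda = 2*d*sin(theta)  =>  sin(theta) = lambda / (2*d)
sin(theta) = 0.0733 / (2 * 0.153931) = 0.238094
theta = 13.77 deg


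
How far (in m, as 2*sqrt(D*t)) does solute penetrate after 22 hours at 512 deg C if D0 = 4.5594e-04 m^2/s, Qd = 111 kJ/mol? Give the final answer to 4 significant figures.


Step 1: D = D0 * exp(-Qd/(R*T))
T = 785.15 K
D = 4.5594e-04 * exp(-111e3 / (8.314 * 785.15)) = 1.87935e-11 m^2/s
Step 2: L = 2*sqrt(D*t)
t = 22 h = 79200 s
L = 2*sqrt(1.87935e-11 * 79200) = 2.44e-03 m


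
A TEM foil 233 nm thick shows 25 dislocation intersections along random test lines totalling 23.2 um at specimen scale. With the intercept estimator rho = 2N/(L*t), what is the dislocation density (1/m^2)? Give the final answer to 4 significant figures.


rho = 2N / (L * t)
L = 23.2 um = 2.32e-05 m, t = 233 nm = 2.33e-07 m
rho = 2 * 25 / (2.32e-05 * 2.33e-07)
rho = 9.25e+12 1/m^2


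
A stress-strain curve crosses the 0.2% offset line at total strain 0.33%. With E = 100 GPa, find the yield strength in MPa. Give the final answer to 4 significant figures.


Offset strain = 0.002
Elastic strain at yield = total_strain - offset = 3.3e-03 - 0.002 = 1.3e-03
sigma_y = E * elastic_strain = 100000 * 1.3e-03
sigma_y = 130 MPa


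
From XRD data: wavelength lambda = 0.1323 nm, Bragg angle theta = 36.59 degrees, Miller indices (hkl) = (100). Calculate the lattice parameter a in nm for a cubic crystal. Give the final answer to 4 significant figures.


d = lambda / (2*sin(theta))
d = 0.1323 / (2*sin(36.59 deg))
d = 0.110974 nm
a = d * sqrt(h^2+k^2+l^2) = 0.110974 * sqrt(1)
a = 0.111 nm


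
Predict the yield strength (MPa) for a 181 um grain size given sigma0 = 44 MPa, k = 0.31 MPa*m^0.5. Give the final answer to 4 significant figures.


sigma_y = sigma0 + k / sqrt(d)
d = 181 um = 1.81e-04 m
sigma_y = 44 + 0.31 / sqrt(1.81e-04)
sigma_y = 67.04 MPa


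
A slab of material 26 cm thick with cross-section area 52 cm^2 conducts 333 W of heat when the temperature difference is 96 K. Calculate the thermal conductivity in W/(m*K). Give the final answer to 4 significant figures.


k = Q*L / (A*dT)
L = 0.26 m, A = 5.2e-03 m^2
k = 333 * 0.26 / (5.2e-03 * 96)
k = 173.4 W/(m*K)


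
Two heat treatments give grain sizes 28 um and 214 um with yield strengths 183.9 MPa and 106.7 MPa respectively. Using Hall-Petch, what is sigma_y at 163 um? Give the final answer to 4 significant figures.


sigma_y = sigma0 + k / sqrt(d)
1/sqrt(d1) = 1/sqrt(2.8e-05) = 188.982;  1/sqrt(d2) = 68.3586
k = (sigma1 - sigma2) / (1/sqrt(d1) - 1/sqrt(d2)) = (183.9 - 106.7) / (188.982 - 68.3586) = 0.640007 MPa*m^0.5
sigma0 = sigma1 - k/sqrt(d1) = 183.9 - 0.640007*188.982 = 62.95 MPa
sigma_y(d3) = 62.95 + 0.640007 / sqrt(1.63e-04) = 113.1 MPa


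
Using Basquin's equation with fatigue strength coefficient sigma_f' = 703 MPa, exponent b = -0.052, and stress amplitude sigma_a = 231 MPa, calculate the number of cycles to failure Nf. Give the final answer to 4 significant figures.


sigma_a = sigma_f' * (2*Nf)^b
2*Nf = (sigma_a / sigma_f')^(1/b)
2*Nf = (231 / 703)^(1/-0.052)
2*Nf = 1.97271e+09
Nf = 9.864e+08 cycles


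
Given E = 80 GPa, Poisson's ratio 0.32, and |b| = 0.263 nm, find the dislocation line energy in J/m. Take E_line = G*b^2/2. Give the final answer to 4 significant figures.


Step 1: G = E / (2*(1+nu))
G = 80 / (2*(1+0.32)) = 30.303 GPa = 3.0303e+10 Pa
Step 2: E_line = G*b^2/2
b = 0.263 nm = 2.63e-10 m
E_line = 0.5 * 3.0303e+10 * (2.63e-10)^2 = 1.048e-09 J/m


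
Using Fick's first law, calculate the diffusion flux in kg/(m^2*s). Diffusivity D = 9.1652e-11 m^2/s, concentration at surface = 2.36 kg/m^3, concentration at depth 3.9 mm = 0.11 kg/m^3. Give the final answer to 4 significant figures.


J = -D * (dC/dx) = D * (C1 - C2) / dx
J = 9.1652e-11 * (2.36 - 0.11) / 3.9e-03
J = 5.288e-08 kg/(m^2*s)


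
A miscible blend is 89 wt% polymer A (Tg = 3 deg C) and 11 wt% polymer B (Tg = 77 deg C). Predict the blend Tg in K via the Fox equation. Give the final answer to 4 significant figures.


1/Tg = w1/Tg1 + w2/Tg2 (in Kelvin)
Tg1 = 276.15 K, Tg2 = 350.15 K
1/Tg = 0.89/276.15 + 0.11/350.15
Tg = 282.7 K


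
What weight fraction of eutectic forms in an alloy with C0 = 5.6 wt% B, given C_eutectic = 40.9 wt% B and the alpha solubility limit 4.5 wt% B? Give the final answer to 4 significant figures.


f_primary = (C_e - C0) / (C_e - C_alpha_max)
f_primary = (40.9 - 5.6) / (40.9 - 4.5)
f_primary = 0.96978
f_eutectic = 1 - 0.96978 = 0.03022


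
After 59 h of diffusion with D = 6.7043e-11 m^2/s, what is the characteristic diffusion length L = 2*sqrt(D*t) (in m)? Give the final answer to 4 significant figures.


t = 59 hr = 212400 s
Diffusion length = 2*sqrt(D*t)
= 2*sqrt(6.7043e-11 * 212400)
= 7.547e-03 m


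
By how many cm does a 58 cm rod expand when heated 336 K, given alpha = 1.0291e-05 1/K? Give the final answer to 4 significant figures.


dL = L0 * alpha * dT
dL = 58 * 1.0291e-05 * 336
dL = 0.2006 cm


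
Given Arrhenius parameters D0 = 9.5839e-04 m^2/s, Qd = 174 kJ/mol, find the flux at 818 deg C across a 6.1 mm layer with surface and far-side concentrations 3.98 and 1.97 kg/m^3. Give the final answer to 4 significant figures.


Step 1: D = D0 * exp(-Qd/(R*T))
T = 818 + 273.15 = 1091.15 K
D = 9.5839e-04 * exp(-174e3 / (8.314 * 1091.15)) = 4.4839e-12 m^2/s
Step 2: J = D * (C1 - C2) / dx
J = 4.4839e-12 * (3.98 - 1.97) / 6.1e-03
J = 1.477e-09 kg/(m^2*s)


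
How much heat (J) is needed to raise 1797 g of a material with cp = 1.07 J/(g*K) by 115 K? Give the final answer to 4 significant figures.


Q = m * cp * dT
Q = 1797 * 1.07 * 115
Q = 221100 J


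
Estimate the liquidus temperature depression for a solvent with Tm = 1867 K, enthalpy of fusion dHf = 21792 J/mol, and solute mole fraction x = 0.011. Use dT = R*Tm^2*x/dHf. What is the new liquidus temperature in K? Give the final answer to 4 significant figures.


dT = R*Tm^2*x / dHf
dT = 8.314 * 1867^2 * 0.011 / 21792
dT = 14.6283 K
T_new = 1867 - 14.6283 = 1852 K


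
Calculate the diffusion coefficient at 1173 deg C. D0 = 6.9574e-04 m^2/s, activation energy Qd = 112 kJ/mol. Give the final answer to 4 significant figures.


D = D0 * exp(-Qd / (R*T))
T = 1446.15 K
D = 6.9574e-04 * exp(-112e3 / (8.314 * 1446.15))
D = 6.264e-08 m^2/s


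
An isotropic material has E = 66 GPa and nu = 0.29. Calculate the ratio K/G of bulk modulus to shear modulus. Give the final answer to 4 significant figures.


G = E / (2*(1+nu))
G = 66 / (2*(1+0.29)) = 25.5814 GPa
K = E / (3*(1-2*nu))
K = 66 / (3*(1-2*0.29)) = 52.381 GPa
K/G = 52.381 / 25.5814 = 2.048


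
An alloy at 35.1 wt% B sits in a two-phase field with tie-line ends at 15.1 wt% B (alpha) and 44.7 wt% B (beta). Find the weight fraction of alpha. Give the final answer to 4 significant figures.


f_alpha = (C_beta - C0) / (C_beta - C_alpha)
f_alpha = (44.7 - 35.1) / (44.7 - 15.1)
f_alpha = 0.3243


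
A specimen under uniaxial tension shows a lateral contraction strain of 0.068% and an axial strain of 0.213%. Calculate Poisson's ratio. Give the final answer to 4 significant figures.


nu = -epsilon_lat / epsilon_axial
Lateral strain is contraction (negative), so using magnitudes:
nu = 0.068 / 0.213
nu = 0.3192


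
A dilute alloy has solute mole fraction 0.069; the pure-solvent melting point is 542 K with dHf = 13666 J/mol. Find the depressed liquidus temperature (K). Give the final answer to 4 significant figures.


dT = R*Tm^2*x / dHf
dT = 8.314 * 542^2 * 0.069 / 13666
dT = 12.3315 K
T_new = 542 - 12.3315 = 529.7 K


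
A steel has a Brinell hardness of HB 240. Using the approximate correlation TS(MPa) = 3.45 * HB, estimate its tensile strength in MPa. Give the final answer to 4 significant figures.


TS (MPa) = 3.45 * HB
TS = 3.45 * 240
TS = 828 MPa


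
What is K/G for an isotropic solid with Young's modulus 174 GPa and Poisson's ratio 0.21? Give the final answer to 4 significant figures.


G = E / (2*(1+nu))
G = 174 / (2*(1+0.21)) = 71.9008 GPa
K = E / (3*(1-2*nu))
K = 174 / (3*(1-2*0.21)) = 100 GPa
K/G = 100 / 71.9008 = 1.391


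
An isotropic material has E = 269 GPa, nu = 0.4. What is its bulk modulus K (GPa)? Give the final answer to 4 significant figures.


K = E / (3*(1-2*nu))
K = 269 / (3*(1-2*0.4))
K = 448.3 GPa


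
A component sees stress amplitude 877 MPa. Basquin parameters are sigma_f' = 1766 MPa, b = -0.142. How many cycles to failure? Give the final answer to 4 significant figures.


sigma_a = sigma_f' * (2*Nf)^b
2*Nf = (sigma_a / sigma_f')^(1/b)
2*Nf = (877 / 1766)^(1/-0.142)
2*Nf = 138.287
Nf = 69.14 cycles


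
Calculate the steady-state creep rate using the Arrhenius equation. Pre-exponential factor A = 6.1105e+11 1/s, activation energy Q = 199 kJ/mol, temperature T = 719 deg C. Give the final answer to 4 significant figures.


rate = A * exp(-Q / (R*T))
T = 719 + 273.15 = 992.15 K
rate = 6.1105e+11 * exp(-199e3 / (8.314 * 992.15))
rate = 20.36 1/s


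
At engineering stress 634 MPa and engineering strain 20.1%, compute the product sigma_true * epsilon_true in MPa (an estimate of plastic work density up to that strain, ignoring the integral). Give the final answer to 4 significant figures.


sigma_true = sigma_eng * (1 + epsilon_eng)
sigma_true = 634 * (1 + 0.201) = 761.434 MPa
epsilon_true = ln(1 + epsilon_eng)
epsilon_true = ln(1 + 0.201) = 0.183155
sigma_true * epsilon_true = 761.434 * 0.183155 = 139.5 MPa


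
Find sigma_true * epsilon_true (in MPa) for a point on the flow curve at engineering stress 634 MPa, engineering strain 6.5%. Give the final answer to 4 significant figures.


sigma_true = sigma_eng * (1 + epsilon_eng)
sigma_true = 634 * (1 + 0.065) = 675.21 MPa
epsilon_true = ln(1 + epsilon_eng)
epsilon_true = ln(1 + 0.065) = 0.0629748
sigma_true * epsilon_true = 675.21 * 0.0629748 = 42.52 MPa


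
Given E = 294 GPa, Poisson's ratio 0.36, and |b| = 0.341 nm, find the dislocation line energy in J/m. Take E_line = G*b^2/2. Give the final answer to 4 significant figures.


Step 1: G = E / (2*(1+nu))
G = 294 / (2*(1+0.36)) = 108.088 GPa = 1.08088e+11 Pa
Step 2: E_line = G*b^2/2
b = 0.341 nm = 3.41e-10 m
E_line = 0.5 * 1.08088e+11 * (3.41e-10)^2 = 6.284e-09 J/m


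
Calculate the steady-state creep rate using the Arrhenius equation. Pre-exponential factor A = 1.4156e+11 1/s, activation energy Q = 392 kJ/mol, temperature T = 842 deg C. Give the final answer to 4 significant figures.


rate = A * exp(-Q / (R*T))
T = 842 + 273.15 = 1115.15 K
rate = 1.4156e+11 * exp(-392e3 / (8.314 * 1115.15))
rate = 6.147e-08 1/s


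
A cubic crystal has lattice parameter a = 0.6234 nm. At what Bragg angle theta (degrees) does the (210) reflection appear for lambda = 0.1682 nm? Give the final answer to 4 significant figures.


d = a / sqrt(h^2+k^2+l^2)
d = 0.6234 / sqrt(5) = 0.278793 nm
lambda = 2*d*sin(theta)  =>  sin(theta) = lambda / (2*d)
sin(theta) = 0.1682 / (2 * 0.278793) = 0.301658
theta = 17.56 deg


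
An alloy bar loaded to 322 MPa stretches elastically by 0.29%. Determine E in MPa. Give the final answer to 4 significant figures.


E = sigma / epsilon
epsilon = 0.29% = 2.9e-03
E = 322 / 2.9e-03
E = 111000 MPa


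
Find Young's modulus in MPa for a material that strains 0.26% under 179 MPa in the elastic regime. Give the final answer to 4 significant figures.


E = sigma / epsilon
epsilon = 0.26% = 2.6e-03
E = 179 / 2.6e-03
E = 68850 MPa


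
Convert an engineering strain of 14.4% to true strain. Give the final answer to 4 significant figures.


epsilon_true = ln(1 + epsilon_eng)
epsilon_true = ln(1 + 0.144)
epsilon_true = 0.1345


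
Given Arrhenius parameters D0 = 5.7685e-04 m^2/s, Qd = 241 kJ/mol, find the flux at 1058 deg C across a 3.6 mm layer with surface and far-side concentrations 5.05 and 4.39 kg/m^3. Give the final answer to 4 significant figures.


Step 1: D = D0 * exp(-Qd/(R*T))
T = 1058 + 273.15 = 1331.15 K
D = 5.7685e-04 * exp(-241e3 / (8.314 * 1331.15)) = 2.01291e-13 m^2/s
Step 2: J = D * (C1 - C2) / dx
J = 2.01291e-13 * (5.05 - 4.39) / 3.6e-03
J = 3.69e-11 kg/(m^2*s)


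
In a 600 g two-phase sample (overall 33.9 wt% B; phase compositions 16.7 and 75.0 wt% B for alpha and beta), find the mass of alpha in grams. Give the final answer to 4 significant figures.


f_alpha = (C_beta - C0) / (C_beta - C_alpha)
f_alpha = (75.0 - 33.9) / (75.0 - 16.7) = 0.704974
m_alpha = f_alpha * m_total = 0.704974 * 600 = 423 g


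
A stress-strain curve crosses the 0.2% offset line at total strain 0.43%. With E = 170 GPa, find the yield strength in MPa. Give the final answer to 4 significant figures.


Offset strain = 0.002
Elastic strain at yield = total_strain - offset = 4.3e-03 - 0.002 = 2.3e-03
sigma_y = E * elastic_strain = 170000 * 2.3e-03
sigma_y = 391 MPa


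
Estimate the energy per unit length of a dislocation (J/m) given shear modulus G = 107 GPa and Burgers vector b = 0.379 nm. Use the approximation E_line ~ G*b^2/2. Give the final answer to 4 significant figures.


E = G*b^2/2
b = 0.379 nm = 3.79e-10 m
G = 107 GPa = 1.07e+11 Pa
E = 0.5 * 1.07e+11 * (3.79e-10)^2
E = 7.685e-09 J/m


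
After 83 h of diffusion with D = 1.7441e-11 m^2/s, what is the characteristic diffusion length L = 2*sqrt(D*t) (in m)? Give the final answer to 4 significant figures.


t = 83 hr = 298800 s
Diffusion length = 2*sqrt(D*t)
= 2*sqrt(1.7441e-11 * 298800)
= 4.566e-03 m


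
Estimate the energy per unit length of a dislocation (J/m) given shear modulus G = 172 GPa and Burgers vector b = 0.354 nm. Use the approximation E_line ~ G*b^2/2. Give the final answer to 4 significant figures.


E = G*b^2/2
b = 0.354 nm = 3.54e-10 m
G = 172 GPa = 1.72e+11 Pa
E = 0.5 * 1.72e+11 * (3.54e-10)^2
E = 1.078e-08 J/m


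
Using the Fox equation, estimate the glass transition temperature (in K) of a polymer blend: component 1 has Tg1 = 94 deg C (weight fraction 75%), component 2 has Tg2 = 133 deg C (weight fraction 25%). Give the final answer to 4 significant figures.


1/Tg = w1/Tg1 + w2/Tg2 (in Kelvin)
Tg1 = 367.15 K, Tg2 = 406.15 K
1/Tg = 0.75/367.15 + 0.25/406.15
Tg = 376.2 K


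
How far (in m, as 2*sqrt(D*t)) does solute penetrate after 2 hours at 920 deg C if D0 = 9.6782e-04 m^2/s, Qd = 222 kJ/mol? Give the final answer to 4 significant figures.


Step 1: D = D0 * exp(-Qd/(R*T))
T = 1193.15 K
D = 9.6782e-04 * exp(-222e3 / (8.314 * 1193.15)) = 1.84738e-13 m^2/s
Step 2: L = 2*sqrt(D*t)
t = 2 h = 7200 s
L = 2*sqrt(1.84738e-13 * 7200) = 7.294e-05 m


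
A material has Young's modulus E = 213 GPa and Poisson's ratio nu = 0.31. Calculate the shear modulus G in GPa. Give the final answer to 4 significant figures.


G = E / (2*(1+nu))
G = 213 / (2*(1+0.31))
G = 81.3 GPa


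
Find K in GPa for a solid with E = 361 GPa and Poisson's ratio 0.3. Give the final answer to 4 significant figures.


K = E / (3*(1-2*nu))
K = 361 / (3*(1-2*0.3))
K = 300.8 GPa


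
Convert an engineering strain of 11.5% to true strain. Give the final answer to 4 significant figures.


epsilon_true = ln(1 + epsilon_eng)
epsilon_true = ln(1 + 0.115)
epsilon_true = 0.1089


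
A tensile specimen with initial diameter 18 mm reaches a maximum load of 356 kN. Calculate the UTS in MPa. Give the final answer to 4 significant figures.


A0 = pi*(d/2)^2 = pi*(18/2)^2 = 254.469 mm^2
UTS = F_max / A0 = 356*1000 / 254.469
UTS = 1399 MPa


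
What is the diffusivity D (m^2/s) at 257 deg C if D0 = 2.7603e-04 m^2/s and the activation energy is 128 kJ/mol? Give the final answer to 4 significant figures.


D = D0 * exp(-Qd / (R*T))
T = 530.15 K
D = 2.7603e-04 * exp(-128e3 / (8.314 * 530.15))
D = 6.744e-17 m^2/s


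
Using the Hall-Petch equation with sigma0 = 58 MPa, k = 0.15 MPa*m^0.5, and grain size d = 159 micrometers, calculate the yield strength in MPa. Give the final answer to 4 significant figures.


sigma_y = sigma0 + k / sqrt(d)
d = 159 um = 1.59e-04 m
sigma_y = 58 + 0.15 / sqrt(1.59e-04)
sigma_y = 69.9 MPa


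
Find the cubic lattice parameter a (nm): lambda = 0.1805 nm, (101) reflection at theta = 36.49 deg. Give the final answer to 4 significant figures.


d = lambda / (2*sin(theta))
d = 0.1805 / (2*sin(36.49 deg))
d = 0.151762 nm
a = d * sqrt(h^2+k^2+l^2) = 0.151762 * sqrt(2)
a = 0.2146 nm


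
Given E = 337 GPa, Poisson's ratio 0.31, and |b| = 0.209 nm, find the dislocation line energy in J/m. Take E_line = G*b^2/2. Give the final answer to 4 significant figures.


Step 1: G = E / (2*(1+nu))
G = 337 / (2*(1+0.31)) = 128.626 GPa = 1.28626e+11 Pa
Step 2: E_line = G*b^2/2
b = 0.209 nm = 2.09e-10 m
E_line = 0.5 * 1.28626e+11 * (2.09e-10)^2 = 2.809e-09 J/m


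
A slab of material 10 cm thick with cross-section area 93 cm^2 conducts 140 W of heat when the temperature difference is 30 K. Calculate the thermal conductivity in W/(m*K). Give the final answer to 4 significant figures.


k = Q*L / (A*dT)
L = 0.1 m, A = 9.3e-03 m^2
k = 140 * 0.1 / (9.3e-03 * 30)
k = 50.18 W/(m*K)


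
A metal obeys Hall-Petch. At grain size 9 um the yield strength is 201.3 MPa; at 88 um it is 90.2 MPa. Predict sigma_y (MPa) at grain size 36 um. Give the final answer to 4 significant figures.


sigma_y = sigma0 + k / sqrt(d)
1/sqrt(d1) = 1/sqrt(9e-06) = 333.333;  1/sqrt(d2) = 106.6
k = (sigma1 - sigma2) / (1/sqrt(d1) - 1/sqrt(d2)) = (201.3 - 90.2) / (333.333 - 106.6) = 0.490004 MPa*m^0.5
sigma0 = sigma1 - k/sqrt(d1) = 201.3 - 0.490004*333.333 = 37.9654 MPa
sigma_y(d3) = 37.9654 + 0.490004 / sqrt(3.6e-05) = 119.6 MPa


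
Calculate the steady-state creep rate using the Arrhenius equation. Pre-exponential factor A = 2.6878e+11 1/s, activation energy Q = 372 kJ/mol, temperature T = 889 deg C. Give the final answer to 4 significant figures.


rate = A * exp(-Q / (R*T))
T = 889 + 273.15 = 1162.15 K
rate = 2.6878e+11 * exp(-372e3 / (8.314 * 1162.15))
rate = 5.113e-06 1/s


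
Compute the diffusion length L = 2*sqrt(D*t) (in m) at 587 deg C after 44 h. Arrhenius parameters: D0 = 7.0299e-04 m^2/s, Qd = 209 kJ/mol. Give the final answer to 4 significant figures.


Step 1: D = D0 * exp(-Qd/(R*T))
T = 860.15 K
D = 7.0299e-04 * exp(-209e3 / (8.314 * 860.15)) = 1.42716e-16 m^2/s
Step 2: L = 2*sqrt(D*t)
t = 44 h = 158400 s
L = 2*sqrt(1.42716e-16 * 158400) = 9.509e-06 m


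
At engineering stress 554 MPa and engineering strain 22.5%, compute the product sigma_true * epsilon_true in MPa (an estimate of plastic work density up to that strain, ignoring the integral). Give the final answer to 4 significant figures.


sigma_true = sigma_eng * (1 + epsilon_eng)
sigma_true = 554 * (1 + 0.225) = 678.65 MPa
epsilon_true = ln(1 + epsilon_eng)
epsilon_true = ln(1 + 0.225) = 0.202941
sigma_true * epsilon_true = 678.65 * 0.202941 = 137.7 MPa


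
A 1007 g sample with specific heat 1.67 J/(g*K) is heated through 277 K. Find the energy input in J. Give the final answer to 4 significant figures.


Q = m * cp * dT
Q = 1007 * 1.67 * 277
Q = 465800 J


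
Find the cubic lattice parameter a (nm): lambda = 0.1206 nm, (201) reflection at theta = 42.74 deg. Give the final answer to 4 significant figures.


d = lambda / (2*sin(theta))
d = 0.1206 / (2*sin(42.74 deg))
d = 0.0888499 nm
a = d * sqrt(h^2+k^2+l^2) = 0.0888499 * sqrt(5)
a = 0.1987 nm


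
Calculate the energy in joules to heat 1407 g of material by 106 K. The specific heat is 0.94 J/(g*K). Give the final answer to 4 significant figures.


Q = m * cp * dT
Q = 1407 * 0.94 * 106
Q = 140200 J


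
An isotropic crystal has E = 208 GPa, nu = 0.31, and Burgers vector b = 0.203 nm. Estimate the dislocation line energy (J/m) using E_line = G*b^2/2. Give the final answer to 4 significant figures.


Step 1: G = E / (2*(1+nu))
G = 208 / (2*(1+0.31)) = 79.3893 GPa = 7.93893e+10 Pa
Step 2: E_line = G*b^2/2
b = 0.203 nm = 2.03e-10 m
E_line = 0.5 * 7.93893e+10 * (2.03e-10)^2 = 1.636e-09 J/m


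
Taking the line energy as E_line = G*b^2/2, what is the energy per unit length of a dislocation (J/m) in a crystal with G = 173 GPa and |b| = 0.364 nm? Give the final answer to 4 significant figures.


E = G*b^2/2
b = 0.364 nm = 3.64e-10 m
G = 173 GPa = 1.73e+11 Pa
E = 0.5 * 1.73e+11 * (3.64e-10)^2
E = 1.146e-08 J/m


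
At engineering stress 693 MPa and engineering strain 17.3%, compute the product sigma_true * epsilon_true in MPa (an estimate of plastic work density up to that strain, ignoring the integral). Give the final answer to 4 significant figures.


sigma_true = sigma_eng * (1 + epsilon_eng)
sigma_true = 693 * (1 + 0.173) = 812.889 MPa
epsilon_true = ln(1 + epsilon_eng)
epsilon_true = ln(1 + 0.173) = 0.159565
sigma_true * epsilon_true = 812.889 * 0.159565 = 129.7 MPa


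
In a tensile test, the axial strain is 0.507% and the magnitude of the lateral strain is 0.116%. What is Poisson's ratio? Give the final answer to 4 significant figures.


nu = -epsilon_lat / epsilon_axial
Lateral strain is contraction (negative), so using magnitudes:
nu = 0.116 / 0.507
nu = 0.2288


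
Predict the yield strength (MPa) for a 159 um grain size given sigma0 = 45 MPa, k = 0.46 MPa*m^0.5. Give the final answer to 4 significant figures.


sigma_y = sigma0 + k / sqrt(d)
d = 159 um = 1.59e-04 m
sigma_y = 45 + 0.46 / sqrt(1.59e-04)
sigma_y = 81.48 MPa


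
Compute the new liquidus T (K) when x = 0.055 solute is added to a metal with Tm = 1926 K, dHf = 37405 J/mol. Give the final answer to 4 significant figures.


dT = R*Tm^2*x / dHf
dT = 8.314 * 1926^2 * 0.055 / 37405
dT = 45.3477 K
T_new = 1926 - 45.3477 = 1881 K


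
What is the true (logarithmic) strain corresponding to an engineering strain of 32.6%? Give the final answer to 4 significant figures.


epsilon_true = ln(1 + epsilon_eng)
epsilon_true = ln(1 + 0.326)
epsilon_true = 0.2822


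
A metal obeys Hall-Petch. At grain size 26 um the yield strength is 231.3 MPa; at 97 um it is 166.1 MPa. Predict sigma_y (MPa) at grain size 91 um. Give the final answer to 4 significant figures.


sigma_y = sigma0 + k / sqrt(d)
1/sqrt(d1) = 1/sqrt(2.6e-05) = 196.116;  1/sqrt(d2) = 101.535
k = (sigma1 - sigma2) / (1/sqrt(d1) - 1/sqrt(d2)) = (231.3 - 166.1) / (196.116 - 101.535) = 0.689352 MPa*m^0.5
sigma0 = sigma1 - k/sqrt(d1) = 231.3 - 0.689352*196.116 = 96.1069 MPa
sigma_y(d3) = 96.1069 + 0.689352 / sqrt(9.1e-05) = 168.4 MPa


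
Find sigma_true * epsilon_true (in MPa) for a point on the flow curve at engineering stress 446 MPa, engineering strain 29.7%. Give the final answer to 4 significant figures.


sigma_true = sigma_eng * (1 + epsilon_eng)
sigma_true = 446 * (1 + 0.297) = 578.462 MPa
epsilon_true = ln(1 + epsilon_eng)
epsilon_true = ln(1 + 0.297) = 0.260054
sigma_true * epsilon_true = 578.462 * 0.260054 = 150.4 MPa


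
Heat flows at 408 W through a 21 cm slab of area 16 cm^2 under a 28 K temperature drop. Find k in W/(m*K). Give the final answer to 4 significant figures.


k = Q*L / (A*dT)
L = 0.21 m, A = 1.6e-03 m^2
k = 408 * 0.21 / (1.6e-03 * 28)
k = 1913 W/(m*K)


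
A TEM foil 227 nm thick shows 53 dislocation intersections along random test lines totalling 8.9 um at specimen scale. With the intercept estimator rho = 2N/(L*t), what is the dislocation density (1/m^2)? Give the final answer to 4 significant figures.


rho = 2N / (L * t)
L = 8.9 um = 8.9e-06 m, t = 227 nm = 2.27e-07 m
rho = 2 * 53 / (8.9e-06 * 2.27e-07)
rho = 5.247e+13 1/m^2


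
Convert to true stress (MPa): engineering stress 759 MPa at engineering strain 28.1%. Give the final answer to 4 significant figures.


sigma_true = sigma_eng * (1 + epsilon_eng)
sigma_true = 759 * (1 + 0.281)
sigma_true = 972.3 MPa


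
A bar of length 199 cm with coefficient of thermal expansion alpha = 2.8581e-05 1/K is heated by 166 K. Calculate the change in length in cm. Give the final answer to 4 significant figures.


dL = L0 * alpha * dT
dL = 199 * 2.8581e-05 * 166
dL = 0.9441 cm


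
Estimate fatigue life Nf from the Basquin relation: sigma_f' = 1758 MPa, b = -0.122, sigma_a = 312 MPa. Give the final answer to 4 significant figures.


sigma_a = sigma_f' * (2*Nf)^b
2*Nf = (sigma_a / sigma_f')^(1/b)
2*Nf = (312 / 1758)^(1/-0.122)
2*Nf = 1.42766e+06
Nf = 713800 cycles


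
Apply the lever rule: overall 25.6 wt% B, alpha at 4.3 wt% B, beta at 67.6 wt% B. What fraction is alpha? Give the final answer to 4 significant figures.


f_alpha = (C_beta - C0) / (C_beta - C_alpha)
f_alpha = (67.6 - 25.6) / (67.6 - 4.3)
f_alpha = 0.6635


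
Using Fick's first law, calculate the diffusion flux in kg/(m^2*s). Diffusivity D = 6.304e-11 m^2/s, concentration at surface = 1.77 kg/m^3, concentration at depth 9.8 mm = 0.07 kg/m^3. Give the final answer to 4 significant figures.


J = -D * (dC/dx) = D * (C1 - C2) / dx
J = 6.304e-11 * (1.77 - 0.07) / 9.8e-03
J = 1.094e-08 kg/(m^2*s)


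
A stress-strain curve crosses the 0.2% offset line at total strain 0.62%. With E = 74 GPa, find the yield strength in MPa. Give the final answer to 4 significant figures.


Offset strain = 0.002
Elastic strain at yield = total_strain - offset = 6.2e-03 - 0.002 = 4.2e-03
sigma_y = E * elastic_strain = 74000 * 4.2e-03
sigma_y = 310.8 MPa
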